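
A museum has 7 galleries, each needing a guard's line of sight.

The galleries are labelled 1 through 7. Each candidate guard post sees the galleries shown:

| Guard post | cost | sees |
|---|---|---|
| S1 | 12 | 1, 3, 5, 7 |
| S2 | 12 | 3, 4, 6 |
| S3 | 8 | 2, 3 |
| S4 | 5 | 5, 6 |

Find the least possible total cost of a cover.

S1, S2, S3 together cover every gallery (S1 ∪ S2 ∪ S3 = {1, 2, 3, 4, 5, 6, 7}); total cost 12 + 12 + 8 = 32.
The greedy pick S4, S1, S3, S2 costs 37; no covering selection beats 32.

32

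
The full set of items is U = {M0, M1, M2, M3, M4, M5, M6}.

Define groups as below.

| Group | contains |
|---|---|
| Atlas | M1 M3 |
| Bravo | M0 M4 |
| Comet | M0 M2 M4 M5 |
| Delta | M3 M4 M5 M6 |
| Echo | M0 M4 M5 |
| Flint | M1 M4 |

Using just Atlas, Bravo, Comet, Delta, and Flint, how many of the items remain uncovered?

Union of Atlas, Bravo, Comet, Delta, Flint = {M0, M1, M2, M3, M4, M5, M6} — that's every item, so 0 are uncovered.

0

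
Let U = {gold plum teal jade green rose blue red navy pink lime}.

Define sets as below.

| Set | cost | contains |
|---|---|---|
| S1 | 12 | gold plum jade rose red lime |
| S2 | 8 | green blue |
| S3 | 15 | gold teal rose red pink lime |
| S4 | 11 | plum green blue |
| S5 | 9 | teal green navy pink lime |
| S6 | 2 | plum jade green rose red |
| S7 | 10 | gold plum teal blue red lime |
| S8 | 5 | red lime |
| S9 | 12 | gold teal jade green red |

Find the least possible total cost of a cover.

21

S5, S6, S7 together cover every item (S5 ∪ S6 ∪ S7 = {gold, plum, teal, jade, green, rose, blue, red, navy, pink, lime}); total cost 9 + 2 + 10 = 21.
No covering selection has total cost below 21.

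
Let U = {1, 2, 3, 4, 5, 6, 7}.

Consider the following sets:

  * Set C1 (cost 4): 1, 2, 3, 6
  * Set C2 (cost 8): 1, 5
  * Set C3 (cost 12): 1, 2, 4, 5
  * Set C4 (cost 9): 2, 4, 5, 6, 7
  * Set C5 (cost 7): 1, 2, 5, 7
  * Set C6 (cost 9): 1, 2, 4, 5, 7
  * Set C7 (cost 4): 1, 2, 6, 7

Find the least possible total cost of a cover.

13

C1, C4 together cover every point (C1 ∪ C4 = {1, 2, 3, 4, 5, 6, 7}); total cost 4 + 9 = 13.
No covering selection has total cost below 13.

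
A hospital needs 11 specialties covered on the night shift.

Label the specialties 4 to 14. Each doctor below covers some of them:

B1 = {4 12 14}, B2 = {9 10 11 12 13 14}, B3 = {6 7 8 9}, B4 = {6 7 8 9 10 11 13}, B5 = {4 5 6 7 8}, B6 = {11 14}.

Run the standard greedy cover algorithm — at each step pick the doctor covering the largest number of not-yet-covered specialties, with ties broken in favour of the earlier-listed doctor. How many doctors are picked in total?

3

Greedy: pick B4 (covers 7 new) → pick B1 (covers 3 new) → pick B5 (covers 1 new). Total picks: 3.
(The true minimum cover uses only 2 doctors, so greedy is not optimal here.)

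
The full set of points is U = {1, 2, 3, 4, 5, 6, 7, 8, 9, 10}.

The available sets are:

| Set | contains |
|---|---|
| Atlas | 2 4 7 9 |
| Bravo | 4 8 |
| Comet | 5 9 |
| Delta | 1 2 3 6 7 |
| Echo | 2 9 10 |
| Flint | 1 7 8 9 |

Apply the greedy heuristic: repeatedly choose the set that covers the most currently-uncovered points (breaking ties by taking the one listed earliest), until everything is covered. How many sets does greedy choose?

Greedy: pick Delta (covers 5 new) → pick Atlas (covers 2 new) → pick Bravo (covers 1 new) → pick Comet (covers 1 new) → pick Echo (covers 1 new). Total picks: 5.
(The true minimum cover uses only 4 sets, so greedy is not optimal here.)

5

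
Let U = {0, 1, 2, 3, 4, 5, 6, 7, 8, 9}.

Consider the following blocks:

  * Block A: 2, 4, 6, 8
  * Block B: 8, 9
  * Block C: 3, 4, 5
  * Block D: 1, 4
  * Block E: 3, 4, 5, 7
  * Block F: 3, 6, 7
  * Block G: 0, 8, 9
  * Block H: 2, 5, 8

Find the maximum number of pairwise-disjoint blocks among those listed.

D, F, G are pairwise disjoint (D={1,4}; F={3,6,7}; G={0,8,9}).
Every remaining block overlaps one of these, and no 4 of the listed blocks are pairwise disjoint, so 3 is the maximum.

3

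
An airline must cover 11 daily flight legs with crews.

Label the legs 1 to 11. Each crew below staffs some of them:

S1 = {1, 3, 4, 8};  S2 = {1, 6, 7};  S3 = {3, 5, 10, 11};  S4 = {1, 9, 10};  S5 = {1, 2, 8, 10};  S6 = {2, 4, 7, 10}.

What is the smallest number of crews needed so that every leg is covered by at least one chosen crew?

5

S1 and S2 and S3 and S4 and S6 together: S1 ∪ S2 ∪ S3 ∪ S4 ∪ S6 = {1, 2, 3, 4, 5, 6, 7, 8, 9, 10, 11} — every leg is covered.
No 4 of the 6 crews cover everything (all 15 combinations miss at least one leg), so 5 is optimal.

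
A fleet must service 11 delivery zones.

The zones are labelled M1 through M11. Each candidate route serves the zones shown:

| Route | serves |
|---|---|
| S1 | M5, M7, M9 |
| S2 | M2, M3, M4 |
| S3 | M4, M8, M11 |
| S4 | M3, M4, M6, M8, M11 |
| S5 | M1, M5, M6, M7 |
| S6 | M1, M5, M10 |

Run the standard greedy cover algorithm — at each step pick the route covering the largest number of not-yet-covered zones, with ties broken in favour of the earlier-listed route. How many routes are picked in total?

4

Greedy: pick S4 (covers 5 new) → pick S1 (covers 3 new) → pick S6 (covers 2 new) → pick S2 (covers 1 new). Total picks: 4.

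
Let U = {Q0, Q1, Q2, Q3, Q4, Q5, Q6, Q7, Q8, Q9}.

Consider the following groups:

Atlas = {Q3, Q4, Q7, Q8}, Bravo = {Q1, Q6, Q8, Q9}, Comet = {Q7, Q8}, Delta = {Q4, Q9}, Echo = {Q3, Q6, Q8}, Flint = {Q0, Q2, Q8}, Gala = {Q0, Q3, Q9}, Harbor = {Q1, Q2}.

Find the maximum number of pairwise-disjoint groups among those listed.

Comet, Delta, Harbor are pairwise disjoint (Comet={Q7,Q8}; Delta={Q4,Q9}; Harbor={Q1,Q2}).
Every remaining group overlaps one of these, and no 4 of the listed groups are pairwise disjoint, so 3 is the maximum.

3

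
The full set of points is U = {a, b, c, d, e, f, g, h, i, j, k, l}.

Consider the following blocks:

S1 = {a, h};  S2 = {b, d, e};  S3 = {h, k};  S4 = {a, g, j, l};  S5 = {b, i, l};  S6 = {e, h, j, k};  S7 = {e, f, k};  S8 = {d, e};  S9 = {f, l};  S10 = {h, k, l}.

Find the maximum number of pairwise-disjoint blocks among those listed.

3

S2, S3, S4 are pairwise disjoint (S2={b,d,e}; S3={h,k}; S4={a,g,j,l}).
Every remaining block overlaps one of these, and no 4 of the listed blocks are pairwise disjoint, so 3 is the maximum.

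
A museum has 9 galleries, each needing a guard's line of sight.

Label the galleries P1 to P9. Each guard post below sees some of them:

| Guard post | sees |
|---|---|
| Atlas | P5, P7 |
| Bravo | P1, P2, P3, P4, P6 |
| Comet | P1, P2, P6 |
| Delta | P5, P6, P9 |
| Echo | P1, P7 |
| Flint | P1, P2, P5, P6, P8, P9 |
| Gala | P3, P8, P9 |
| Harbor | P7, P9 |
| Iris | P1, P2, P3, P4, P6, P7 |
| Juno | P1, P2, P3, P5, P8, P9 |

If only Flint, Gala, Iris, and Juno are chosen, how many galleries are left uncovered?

Union of Flint, Gala, Iris, Juno = {P1, P2, P3, P4, P5, P6, P7, P8, P9} — that's every gallery, so 0 are uncovered.

0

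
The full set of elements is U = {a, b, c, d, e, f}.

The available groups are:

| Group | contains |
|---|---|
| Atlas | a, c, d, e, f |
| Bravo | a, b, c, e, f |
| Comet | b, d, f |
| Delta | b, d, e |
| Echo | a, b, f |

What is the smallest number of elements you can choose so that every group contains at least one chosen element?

2

H = {b, e} meets every group (each contains at least one member of H), and |H| = 2.
No single element lies in every group, so at least 2 are needed and 2 is optimal.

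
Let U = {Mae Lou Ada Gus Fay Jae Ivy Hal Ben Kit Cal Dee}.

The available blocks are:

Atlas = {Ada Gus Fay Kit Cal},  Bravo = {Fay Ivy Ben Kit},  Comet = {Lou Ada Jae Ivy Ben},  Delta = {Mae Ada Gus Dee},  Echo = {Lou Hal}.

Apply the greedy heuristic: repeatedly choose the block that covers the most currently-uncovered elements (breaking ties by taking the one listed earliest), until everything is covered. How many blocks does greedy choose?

Greedy: pick Atlas (covers 5 new) → pick Comet (covers 4 new) → pick Delta (covers 2 new) → pick Echo (covers 1 new). Total picks: 4.

4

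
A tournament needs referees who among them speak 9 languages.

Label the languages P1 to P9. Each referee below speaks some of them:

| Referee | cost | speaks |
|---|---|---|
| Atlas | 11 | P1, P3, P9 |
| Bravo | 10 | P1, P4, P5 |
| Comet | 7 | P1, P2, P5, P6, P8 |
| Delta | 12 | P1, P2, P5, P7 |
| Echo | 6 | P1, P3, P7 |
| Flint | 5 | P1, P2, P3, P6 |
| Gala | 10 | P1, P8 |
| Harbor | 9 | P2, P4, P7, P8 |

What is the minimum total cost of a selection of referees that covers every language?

Atlas, Comet, Harbor together cover every language (Atlas ∪ Comet ∪ Harbor = {P1, P2, P3, P4, P5, P6, P7, P8, P9}); total cost 11 + 7 + 9 = 27.
The greedy pick Flint, Harbor, Comet, Atlas costs 32; no covering selection beats 27.

27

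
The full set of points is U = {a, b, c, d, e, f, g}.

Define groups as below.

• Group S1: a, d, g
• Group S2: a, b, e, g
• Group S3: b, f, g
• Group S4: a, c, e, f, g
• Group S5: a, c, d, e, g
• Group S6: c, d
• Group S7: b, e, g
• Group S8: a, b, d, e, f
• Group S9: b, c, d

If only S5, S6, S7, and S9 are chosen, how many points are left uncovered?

1

Union of S5, S6, S7, S9 = {a, b, c, d, e, g}.
Not covered: f — 1 point.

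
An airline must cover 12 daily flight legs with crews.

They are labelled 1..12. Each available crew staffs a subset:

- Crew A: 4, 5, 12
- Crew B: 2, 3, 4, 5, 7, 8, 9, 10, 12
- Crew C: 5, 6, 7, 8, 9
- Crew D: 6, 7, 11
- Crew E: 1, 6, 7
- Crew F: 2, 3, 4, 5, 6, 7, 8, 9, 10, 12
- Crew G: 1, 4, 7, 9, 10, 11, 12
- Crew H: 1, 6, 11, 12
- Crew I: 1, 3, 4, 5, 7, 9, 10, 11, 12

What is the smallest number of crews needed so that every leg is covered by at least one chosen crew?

F and H together: F ∪ H = {1, 2, 3, 4, 5, 6, 7, 8, 9, 10, 11, 12} — every leg is covered.
No single crew has all 12 legs (the largest, F, has 10), so 2 is optimal.

2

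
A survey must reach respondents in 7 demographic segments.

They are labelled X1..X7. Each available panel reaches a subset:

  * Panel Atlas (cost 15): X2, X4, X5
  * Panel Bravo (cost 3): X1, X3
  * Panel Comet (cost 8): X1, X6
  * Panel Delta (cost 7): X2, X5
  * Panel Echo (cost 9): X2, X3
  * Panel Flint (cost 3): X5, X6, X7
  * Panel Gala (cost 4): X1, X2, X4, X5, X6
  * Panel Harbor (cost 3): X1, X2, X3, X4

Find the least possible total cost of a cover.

6

Flint, Harbor together cover every segment (Flint ∪ Harbor = {X1, X2, X3, X4, X5, X6, X7}); total cost 3 + 3 = 6.
No covering selection has total cost below 6.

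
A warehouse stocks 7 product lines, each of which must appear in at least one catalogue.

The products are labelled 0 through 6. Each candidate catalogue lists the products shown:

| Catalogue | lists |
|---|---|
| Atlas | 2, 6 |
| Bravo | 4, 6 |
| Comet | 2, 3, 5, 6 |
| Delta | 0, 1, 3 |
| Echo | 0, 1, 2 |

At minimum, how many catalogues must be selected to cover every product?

Take {Bravo, Comet, Echo}. Their union is {0, 1, 2, 3, 4, 5, 6}, which is all 7 products.
Only Bravo contains 4, so Bravo is forced; the remaining 5 products need at least 2 more catalogues (each remaining catalogue adds at most 3) — so at least 3 catalogues are needed, and 3 is optimal.

3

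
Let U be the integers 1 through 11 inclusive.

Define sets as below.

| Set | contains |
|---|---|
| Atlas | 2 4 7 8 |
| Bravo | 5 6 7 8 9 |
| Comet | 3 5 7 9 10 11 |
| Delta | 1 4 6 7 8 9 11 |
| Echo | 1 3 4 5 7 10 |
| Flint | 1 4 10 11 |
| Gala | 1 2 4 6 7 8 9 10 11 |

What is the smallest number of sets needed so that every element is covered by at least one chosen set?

Take {Comet, Gala}. Their union is {1, 2, 3, 4, 5, 6, 7, 8, 9, 10, 11}, which is all 11 elements.
No single set has all 11 elements (the largest, Gala, has 9), so 2 is optimal.

2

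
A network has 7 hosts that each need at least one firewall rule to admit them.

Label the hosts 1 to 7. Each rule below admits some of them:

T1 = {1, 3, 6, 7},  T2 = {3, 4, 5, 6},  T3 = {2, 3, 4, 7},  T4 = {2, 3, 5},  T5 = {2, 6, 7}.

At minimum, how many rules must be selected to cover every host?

T1 and T3 and T4 together: T1 ∪ T3 ∪ T4 = {1, 2, 3, 4, 5, 6, 7} — every host is covered.
Only T1 contains 1, so T1 is forced; the remaining 3 hosts need at least 2 more rules (each remaining rule adds at most 2) — so at least 3 rules are needed, and 3 is optimal.

3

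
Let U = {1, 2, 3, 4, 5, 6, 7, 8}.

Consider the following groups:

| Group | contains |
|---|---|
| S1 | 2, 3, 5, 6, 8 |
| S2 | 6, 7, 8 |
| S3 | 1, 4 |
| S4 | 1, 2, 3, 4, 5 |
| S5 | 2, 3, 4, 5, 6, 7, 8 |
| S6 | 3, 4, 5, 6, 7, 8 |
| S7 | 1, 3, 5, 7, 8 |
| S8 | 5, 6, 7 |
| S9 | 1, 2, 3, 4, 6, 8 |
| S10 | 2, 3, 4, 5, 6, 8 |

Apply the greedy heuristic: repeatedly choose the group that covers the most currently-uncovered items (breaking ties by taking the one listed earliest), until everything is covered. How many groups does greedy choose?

Greedy: pick S5 (covers 7 new) → pick S3 (covers 1 new). Total picks: 2.

2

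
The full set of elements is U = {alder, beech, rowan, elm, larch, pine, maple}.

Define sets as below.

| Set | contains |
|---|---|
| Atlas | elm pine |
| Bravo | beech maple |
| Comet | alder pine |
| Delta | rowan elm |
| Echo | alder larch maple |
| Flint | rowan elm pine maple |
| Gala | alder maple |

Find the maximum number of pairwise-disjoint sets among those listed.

3

Bravo, Comet, Delta are pairwise disjoint (Bravo={beech,maple}; Comet={alder,pine}; Delta={rowan,elm}).
Every remaining set overlaps one of these, and no 4 of the listed sets are pairwise disjoint, so 3 is the maximum.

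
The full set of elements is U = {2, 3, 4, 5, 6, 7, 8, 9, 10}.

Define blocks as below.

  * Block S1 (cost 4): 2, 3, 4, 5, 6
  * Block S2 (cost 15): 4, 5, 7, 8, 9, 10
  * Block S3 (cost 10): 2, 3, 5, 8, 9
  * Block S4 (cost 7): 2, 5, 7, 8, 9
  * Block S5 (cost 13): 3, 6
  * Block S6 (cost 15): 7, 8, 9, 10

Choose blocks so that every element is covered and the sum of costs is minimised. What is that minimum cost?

S1, S2 together cover every element (S1 ∪ S2 = {2, 3, 4, 5, 6, 7, 8, 9, 10}); total cost 4 + 15 = 19.
The greedy pick S1, S4, S2 costs 26; no covering selection beats 19.

19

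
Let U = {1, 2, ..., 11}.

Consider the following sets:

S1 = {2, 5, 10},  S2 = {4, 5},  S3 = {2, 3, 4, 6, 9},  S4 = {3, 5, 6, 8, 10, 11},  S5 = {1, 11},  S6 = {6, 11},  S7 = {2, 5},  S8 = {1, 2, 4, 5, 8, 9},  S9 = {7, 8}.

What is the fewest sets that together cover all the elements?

Take {S4, S8, S9}. Their union is {1, 2, 3, 4, 5, 6, 7, 8, 9, 10, 11}, which is all 11 elements.
Only S9 contains 7, so S9 is forced; the remaining 9 elements need at least 2 more sets (each remaining set adds at most 5) — so at least 3 sets are needed, and 3 is optimal.

3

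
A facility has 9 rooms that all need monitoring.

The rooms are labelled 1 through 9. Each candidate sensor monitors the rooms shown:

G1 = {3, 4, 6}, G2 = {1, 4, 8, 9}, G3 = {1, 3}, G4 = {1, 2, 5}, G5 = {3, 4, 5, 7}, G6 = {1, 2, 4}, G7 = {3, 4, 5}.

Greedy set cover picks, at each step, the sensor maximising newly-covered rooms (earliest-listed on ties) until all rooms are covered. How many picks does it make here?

4

Greedy: pick G2 (covers 4 new) → pick G5 (covers 3 new) → pick G1 (covers 1 new) → pick G4 (covers 1 new). Total picks: 4.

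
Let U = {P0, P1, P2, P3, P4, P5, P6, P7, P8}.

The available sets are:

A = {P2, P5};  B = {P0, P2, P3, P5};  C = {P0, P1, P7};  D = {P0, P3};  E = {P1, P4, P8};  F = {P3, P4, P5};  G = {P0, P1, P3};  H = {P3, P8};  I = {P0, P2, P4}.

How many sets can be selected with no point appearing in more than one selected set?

3

A, D, E are pairwise disjoint (A={P2,P5}; D={P0,P3}; E={P1,P4,P8}).
Every remaining set overlaps one of these, and no 4 of the listed sets are pairwise disjoint, so 3 is the maximum.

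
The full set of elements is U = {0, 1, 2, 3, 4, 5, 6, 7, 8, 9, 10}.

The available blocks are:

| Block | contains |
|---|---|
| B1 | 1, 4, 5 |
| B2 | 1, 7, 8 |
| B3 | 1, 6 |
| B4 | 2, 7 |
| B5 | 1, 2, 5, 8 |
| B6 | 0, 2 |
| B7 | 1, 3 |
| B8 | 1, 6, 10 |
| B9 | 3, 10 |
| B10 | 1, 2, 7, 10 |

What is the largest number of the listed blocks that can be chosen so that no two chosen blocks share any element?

3

B2, B6, B9 are pairwise disjoint (B2={1,7,8}; B6={0,2}; B9={3,10}).
Every remaining block overlaps one of these, and no 4 of the listed blocks are pairwise disjoint, so 3 is the maximum.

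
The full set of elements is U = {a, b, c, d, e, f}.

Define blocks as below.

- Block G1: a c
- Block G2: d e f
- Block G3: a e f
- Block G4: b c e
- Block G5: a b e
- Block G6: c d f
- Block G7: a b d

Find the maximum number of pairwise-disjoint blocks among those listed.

2

G1, G2 are pairwise disjoint (G1={a,c}; G2={d,e,f}).
Every remaining block overlaps one of these, and no 3 of the listed blocks are pairwise disjoint, so 2 is the maximum.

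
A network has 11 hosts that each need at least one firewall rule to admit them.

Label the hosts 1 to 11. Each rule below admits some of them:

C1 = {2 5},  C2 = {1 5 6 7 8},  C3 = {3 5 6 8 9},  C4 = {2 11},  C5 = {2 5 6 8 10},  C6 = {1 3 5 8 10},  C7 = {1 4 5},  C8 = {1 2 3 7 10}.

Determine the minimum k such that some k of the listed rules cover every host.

C3 and C4 and C7 and C8 together: C3 ∪ C4 ∪ C7 ∪ C8 = {1, 2, 3, 4, 5, 6, 7, 8, 9, 10, 11} — every host is covered.
No 3 of the 8 rules cover everything (all 56 combinations miss at least one host), so 4 is optimal.

4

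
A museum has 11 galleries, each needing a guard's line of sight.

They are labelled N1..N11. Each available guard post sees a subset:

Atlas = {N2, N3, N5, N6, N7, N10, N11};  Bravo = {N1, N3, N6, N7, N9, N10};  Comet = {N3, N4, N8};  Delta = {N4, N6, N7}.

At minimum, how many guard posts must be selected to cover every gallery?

3

Atlas and Bravo and Comet together: Atlas ∪ Bravo ∪ Comet = {N1, N2, N3, N4, N5, N6, N7, N8, N9, N10, N11} — every gallery is covered.
Only Bravo contains N1, so Bravo is forced; the remaining 5 galleries need at least 2 more guard posts (each remaining guard post adds at most 3) — so at least 3 guard posts are needed, and 3 is optimal.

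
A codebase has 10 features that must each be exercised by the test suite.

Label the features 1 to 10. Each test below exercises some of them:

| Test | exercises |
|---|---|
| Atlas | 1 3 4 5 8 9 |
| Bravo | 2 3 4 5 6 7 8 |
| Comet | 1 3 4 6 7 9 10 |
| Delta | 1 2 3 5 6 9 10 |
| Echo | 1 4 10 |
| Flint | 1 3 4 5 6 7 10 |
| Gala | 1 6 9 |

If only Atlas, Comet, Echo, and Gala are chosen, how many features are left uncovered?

Union of Atlas, Comet, Echo, Gala = {1, 3, 4, 5, 6, 7, 8, 9, 10}.
Not covered: 2 — 1 feature.

1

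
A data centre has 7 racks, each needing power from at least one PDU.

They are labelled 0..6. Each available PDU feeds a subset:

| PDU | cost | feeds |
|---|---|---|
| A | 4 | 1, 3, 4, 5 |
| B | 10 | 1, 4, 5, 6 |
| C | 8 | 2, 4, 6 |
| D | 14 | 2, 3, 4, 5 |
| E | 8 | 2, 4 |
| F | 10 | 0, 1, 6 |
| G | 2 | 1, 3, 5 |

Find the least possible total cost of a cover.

20

E, F, G together cover every rack (E ∪ F ∪ G = {0, 1, 2, 3, 4, 5, 6}); total cost 8 + 10 + 2 = 20.
No covering selection has total cost below 20.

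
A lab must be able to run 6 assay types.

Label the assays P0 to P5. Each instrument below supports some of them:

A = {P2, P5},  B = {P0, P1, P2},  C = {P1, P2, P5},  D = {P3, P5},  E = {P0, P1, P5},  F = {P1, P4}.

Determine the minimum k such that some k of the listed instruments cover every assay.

3

Take {B, D, F}. Their union is {P0, P1, P2, P3, P4, P5}, which is all 6 assays.
Only D contains P3, so D is forced; the remaining 4 assays need at least 2 more instruments (each remaining instrument adds at most 3) — so at least 3 instruments are needed, and 3 is optimal.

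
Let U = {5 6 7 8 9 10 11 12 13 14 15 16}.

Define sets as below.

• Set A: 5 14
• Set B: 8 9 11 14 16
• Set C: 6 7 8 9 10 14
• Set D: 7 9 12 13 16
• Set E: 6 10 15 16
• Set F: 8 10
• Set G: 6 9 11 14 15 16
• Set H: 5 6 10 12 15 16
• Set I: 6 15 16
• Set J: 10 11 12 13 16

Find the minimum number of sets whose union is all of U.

C, H, and J cover everything between them: the union {5, 6, 7, 8, 9, 10, 11, 12, 13, 14, 15, 16} is all of U.
No 2 of the 10 sets cover everything (all 45 combinations miss at least one element), so 3 is optimal.

3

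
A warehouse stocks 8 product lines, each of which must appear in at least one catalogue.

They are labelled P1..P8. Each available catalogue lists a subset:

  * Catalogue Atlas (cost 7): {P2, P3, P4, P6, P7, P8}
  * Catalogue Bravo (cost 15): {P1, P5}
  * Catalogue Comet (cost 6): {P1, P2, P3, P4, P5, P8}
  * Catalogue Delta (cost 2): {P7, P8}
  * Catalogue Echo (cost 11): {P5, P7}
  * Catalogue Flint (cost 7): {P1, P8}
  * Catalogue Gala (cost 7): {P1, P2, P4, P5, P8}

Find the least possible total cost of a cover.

13

Atlas, Comet together cover every product (Atlas ∪ Comet = {P1, P2, P3, P4, P5, P6, P7, P8}); total cost 7 + 6 = 13.
The greedy pick Comet, Delta, Atlas costs 15; no covering selection beats 13.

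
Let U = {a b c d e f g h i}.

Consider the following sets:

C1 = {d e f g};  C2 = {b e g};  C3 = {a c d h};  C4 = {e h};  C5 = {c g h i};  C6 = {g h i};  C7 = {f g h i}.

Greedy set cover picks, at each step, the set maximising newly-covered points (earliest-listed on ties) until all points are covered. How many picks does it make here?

Greedy: pick C1 (covers 4 new) → pick C3 (covers 3 new) → pick C2 (covers 1 new) → pick C5 (covers 1 new). Total picks: 4.
(The true minimum cover uses only 3 sets, so greedy is not optimal here.)

4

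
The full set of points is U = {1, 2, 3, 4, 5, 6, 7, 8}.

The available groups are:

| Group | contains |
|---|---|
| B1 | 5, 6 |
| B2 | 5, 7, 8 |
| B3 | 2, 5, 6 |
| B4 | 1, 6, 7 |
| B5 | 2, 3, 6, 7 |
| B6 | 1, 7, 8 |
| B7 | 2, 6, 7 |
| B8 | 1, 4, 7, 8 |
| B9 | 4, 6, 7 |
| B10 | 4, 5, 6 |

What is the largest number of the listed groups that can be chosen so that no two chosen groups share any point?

2

B1, B6 are pairwise disjoint (B1={5,6}; B6={1,7,8}).
Every remaining group overlaps one of these, and no 3 of the listed groups are pairwise disjoint, so 2 is the maximum.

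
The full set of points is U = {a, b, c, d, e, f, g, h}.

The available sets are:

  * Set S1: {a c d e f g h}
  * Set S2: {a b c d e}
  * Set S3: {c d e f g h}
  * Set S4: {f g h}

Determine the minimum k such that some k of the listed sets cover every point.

S2 and S3 cover everything between them: the union {a, b, c, d, e, f, g, h} is all of U.
No single set has all 8 points (the largest, S1, has 7), so 2 is optimal.

2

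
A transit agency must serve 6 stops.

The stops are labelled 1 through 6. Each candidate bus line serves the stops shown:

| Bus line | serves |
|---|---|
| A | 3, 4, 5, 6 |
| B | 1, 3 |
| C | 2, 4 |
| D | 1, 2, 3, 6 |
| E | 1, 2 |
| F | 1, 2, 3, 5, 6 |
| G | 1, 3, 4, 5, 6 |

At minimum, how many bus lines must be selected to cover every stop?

2

Take {A, E}. Their union is {1, 2, 3, 4, 5, 6}, which is all 6 stops.
No single bus line has all 6 stops (the largest, F, has 5), so 2 is optimal.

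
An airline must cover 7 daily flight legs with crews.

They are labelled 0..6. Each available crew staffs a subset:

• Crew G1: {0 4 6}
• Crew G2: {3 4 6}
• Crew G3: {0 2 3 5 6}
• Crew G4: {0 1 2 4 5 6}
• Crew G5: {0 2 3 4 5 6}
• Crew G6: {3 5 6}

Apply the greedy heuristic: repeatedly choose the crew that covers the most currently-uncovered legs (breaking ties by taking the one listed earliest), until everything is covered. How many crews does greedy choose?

2

Greedy: pick G4 (covers 6 new) → pick G2 (covers 1 new). Total picks: 2.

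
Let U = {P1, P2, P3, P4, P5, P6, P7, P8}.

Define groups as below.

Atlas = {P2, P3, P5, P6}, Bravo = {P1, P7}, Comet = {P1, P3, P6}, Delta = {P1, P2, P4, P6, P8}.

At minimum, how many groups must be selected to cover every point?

Atlas and Bravo and Delta together: Atlas ∪ Bravo ∪ Delta = {P1, P2, P3, P4, P5, P6, P7, P8} — every point is covered.
Only Delta contains P4, so Delta is forced; the remaining 3 points need at least 2 more groups (each remaining group adds at most 2) — so at least 3 groups are needed, and 3 is optimal.

3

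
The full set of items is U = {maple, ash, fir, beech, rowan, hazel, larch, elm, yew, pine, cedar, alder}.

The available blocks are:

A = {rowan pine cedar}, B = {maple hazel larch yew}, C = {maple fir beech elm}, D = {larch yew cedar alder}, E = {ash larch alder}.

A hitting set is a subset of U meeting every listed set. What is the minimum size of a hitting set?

Take H = {larch, elm, pine}. Each listed block contains at least one of these, so H is a hitting set of size 3.
The blocks A, C, E are pairwise disjoint, so any hitting set needs a separate item for each — at least 3. Hence 3 is optimal.

3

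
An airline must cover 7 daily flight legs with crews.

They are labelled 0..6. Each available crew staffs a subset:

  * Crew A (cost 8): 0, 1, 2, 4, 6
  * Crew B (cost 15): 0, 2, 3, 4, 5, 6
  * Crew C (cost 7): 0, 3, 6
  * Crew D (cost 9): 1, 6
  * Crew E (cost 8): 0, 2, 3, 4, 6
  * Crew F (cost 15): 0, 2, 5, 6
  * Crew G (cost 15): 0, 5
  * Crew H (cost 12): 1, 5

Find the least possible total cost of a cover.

20

E, H together cover every leg (E ∪ H = {0, 1, 2, 3, 4, 5, 6}); total cost 8 + 12 = 20.
The greedy pick A, C, H costs 27; no covering selection beats 20.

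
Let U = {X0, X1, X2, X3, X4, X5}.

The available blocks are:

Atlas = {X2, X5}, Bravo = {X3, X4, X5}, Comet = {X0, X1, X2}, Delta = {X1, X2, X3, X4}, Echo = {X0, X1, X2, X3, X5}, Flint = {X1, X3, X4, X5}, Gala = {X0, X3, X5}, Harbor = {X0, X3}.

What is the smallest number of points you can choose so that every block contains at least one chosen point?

2

H = {X2, X3} meets every block (each contains at least one member of H), and |H| = 2.
The blocks Bravo, Comet are pairwise disjoint, so any hitting set needs a separate point for each — at least 2. Hence 2 is optimal.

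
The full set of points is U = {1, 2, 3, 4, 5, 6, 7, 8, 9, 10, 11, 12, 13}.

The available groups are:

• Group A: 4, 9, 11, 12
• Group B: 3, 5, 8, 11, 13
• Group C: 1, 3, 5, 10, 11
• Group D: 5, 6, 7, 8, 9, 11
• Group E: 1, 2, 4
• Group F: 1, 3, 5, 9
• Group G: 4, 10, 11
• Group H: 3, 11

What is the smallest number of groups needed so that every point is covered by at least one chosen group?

5

Take {A, B, C, D, E}. Their union is {1, 2, 3, 4, 5, 6, 7, 8, 9, 10, 11, 12, 13}, which is all 13 points.
No 4 of the 8 groups cover everything (all 70 combinations miss at least one point), so 5 is optimal.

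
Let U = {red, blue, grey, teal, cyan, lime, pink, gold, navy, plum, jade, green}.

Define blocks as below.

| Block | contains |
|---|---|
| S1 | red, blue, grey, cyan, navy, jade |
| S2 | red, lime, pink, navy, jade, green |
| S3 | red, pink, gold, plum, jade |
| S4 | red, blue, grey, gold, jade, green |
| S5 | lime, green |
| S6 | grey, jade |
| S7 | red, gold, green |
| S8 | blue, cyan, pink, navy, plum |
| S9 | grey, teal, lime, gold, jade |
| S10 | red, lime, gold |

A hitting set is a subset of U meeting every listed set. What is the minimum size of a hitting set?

H = {grey, lime, gold, plum} meets every block (each contains at least one member of H), and |H| = 4.
No choice of 3 items meets every block, so 4 is the minimum.

4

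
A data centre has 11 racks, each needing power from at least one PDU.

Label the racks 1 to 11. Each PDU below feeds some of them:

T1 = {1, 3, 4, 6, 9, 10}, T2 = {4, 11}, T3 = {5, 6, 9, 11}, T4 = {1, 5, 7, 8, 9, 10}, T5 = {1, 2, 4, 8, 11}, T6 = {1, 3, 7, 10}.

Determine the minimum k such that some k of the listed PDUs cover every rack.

Take {T3, T5, T6}. Their union is {1, 2, 3, 4, 5, 6, 7, 8, 9, 10, 11}, which is all 11 racks.
Only T5 contains 2, so T5 is forced; the remaining 6 racks need at least 2 more PDUs (each remaining PDU adds at most 4) — so at least 3 PDUs are needed, and 3 is optimal.

3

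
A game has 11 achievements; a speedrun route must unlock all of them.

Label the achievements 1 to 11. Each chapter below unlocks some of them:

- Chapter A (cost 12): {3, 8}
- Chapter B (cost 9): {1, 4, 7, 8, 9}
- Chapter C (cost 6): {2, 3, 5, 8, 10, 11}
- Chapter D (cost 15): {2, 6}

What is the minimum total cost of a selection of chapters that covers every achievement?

30

B, C, D together cover every achievement (B ∪ C ∪ D = {1, 2, 3, 4, 5, 6, 7, 8, 9, 10, 11}); total cost 9 + 6 + 15 = 30.
No covering selection has total cost below 30.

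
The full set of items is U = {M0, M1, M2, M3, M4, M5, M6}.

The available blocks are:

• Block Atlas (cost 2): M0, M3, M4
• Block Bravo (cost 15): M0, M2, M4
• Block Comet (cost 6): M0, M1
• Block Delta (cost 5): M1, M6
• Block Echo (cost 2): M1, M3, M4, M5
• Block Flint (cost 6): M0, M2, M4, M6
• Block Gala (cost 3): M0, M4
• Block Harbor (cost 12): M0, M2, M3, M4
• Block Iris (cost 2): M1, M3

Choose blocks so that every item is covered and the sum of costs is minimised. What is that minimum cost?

8

Echo, Flint together cover every item (Echo ∪ Flint = {M0, M1, M2, M3, M4, M5, M6}); total cost 2 + 6 = 8.
The greedy pick Echo, Atlas, Flint costs 10; no covering selection beats 8.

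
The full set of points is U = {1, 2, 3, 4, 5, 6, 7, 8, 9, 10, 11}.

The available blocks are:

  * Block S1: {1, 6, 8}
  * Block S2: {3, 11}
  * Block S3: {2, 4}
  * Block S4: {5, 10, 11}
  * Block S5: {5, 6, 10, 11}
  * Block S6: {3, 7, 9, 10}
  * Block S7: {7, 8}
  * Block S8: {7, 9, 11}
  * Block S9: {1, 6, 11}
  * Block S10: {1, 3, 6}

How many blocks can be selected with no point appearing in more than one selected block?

4

S3, S4, S7, S10 are pairwise disjoint (S3={2,4}; S4={5,10,11}; S7={7,8}; S10={1,3,6}).
Every remaining block overlaps one of these, and no 5 of the listed blocks are pairwise disjoint, so 4 is the maximum.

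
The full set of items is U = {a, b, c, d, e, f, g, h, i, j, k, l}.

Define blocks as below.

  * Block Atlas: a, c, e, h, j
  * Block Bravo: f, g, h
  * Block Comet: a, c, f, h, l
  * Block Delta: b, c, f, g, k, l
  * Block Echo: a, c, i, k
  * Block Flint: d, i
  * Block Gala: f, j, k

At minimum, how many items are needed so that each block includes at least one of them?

T = {c, d, f} meets every block (each contains at least one member of T), and |T| = 3.
No choice of 2 items meets every block, so 3 is the minimum.

3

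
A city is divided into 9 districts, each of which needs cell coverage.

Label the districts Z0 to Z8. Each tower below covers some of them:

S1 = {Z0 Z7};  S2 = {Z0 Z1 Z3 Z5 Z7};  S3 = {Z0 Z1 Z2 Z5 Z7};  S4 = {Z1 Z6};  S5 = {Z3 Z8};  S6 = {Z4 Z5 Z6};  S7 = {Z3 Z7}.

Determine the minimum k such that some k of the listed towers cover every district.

S3 and S5 and S6 together: S3 ∪ S5 ∪ S6 = {Z0, Z1, Z2, Z3, Z4, Z5, Z6, Z7, Z8} — every district is covered.
Only S3 contains Z2, so S3 is forced; the remaining 4 districts need at least 2 more towers (each remaining tower adds at most 2) — so at least 3 towers are needed, and 3 is optimal.

3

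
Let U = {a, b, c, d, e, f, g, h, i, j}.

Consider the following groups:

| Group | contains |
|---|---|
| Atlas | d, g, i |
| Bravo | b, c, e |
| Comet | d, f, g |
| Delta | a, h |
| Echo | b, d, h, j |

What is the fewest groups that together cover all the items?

Take {Atlas, Bravo, Comet, Delta, Echo}. Their union is {a, b, c, d, e, f, g, h, i, j}, which is all 10 items.
No 4 of the 5 groups cover everything (all 5 combinations miss at least one item), so 5 is optimal.

5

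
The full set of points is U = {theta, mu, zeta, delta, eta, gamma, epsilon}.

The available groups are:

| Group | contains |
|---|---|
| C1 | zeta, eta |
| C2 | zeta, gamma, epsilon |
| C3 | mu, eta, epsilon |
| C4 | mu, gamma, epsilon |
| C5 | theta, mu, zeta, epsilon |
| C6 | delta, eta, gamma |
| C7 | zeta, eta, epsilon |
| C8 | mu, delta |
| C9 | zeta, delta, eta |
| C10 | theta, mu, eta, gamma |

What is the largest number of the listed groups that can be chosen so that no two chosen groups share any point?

2

C4, C9 are pairwise disjoint (C4={mu,gamma,epsilon}; C9={zeta,delta,eta}).
Every remaining group overlaps one of these, and no 3 of the listed groups are pairwise disjoint, so 2 is the maximum.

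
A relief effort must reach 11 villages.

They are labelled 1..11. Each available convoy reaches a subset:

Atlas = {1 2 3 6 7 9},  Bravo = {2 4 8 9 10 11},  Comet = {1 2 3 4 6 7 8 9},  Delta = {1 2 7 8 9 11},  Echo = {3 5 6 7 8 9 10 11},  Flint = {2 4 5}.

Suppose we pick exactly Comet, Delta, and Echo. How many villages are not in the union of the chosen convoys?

0

Union of Comet, Delta, Echo = {1, 2, 3, 4, 5, 6, 7, 8, 9, 10, 11} — that's every village, so 0 are uncovered.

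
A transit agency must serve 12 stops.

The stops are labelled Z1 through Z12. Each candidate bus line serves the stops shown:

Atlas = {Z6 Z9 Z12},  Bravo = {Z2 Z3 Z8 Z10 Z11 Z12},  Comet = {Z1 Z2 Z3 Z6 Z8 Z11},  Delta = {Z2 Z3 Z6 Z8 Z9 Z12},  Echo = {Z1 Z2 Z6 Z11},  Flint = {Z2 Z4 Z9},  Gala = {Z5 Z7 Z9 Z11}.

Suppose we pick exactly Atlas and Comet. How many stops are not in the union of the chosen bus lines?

Union of Atlas, Comet = {Z1, Z2, Z3, Z6, Z8, Z9, Z11, Z12}.
Not covered: Z4, Z5, Z7, Z10 — 4 stops.

4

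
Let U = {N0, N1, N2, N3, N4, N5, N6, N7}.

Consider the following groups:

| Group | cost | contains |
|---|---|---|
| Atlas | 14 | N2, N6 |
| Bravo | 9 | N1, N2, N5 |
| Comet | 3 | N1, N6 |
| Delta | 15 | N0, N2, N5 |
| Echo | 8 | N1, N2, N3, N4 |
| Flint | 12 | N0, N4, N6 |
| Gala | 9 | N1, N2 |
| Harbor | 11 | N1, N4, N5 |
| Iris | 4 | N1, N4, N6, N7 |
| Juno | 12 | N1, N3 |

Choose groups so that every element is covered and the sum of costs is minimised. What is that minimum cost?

27

Delta, Echo, Iris together cover every element (Delta ∪ Echo ∪ Iris = {N0, N1, N2, N3, N4, N5, N6, N7}); total cost 15 + 8 + 4 = 27.
No covering selection has total cost below 27.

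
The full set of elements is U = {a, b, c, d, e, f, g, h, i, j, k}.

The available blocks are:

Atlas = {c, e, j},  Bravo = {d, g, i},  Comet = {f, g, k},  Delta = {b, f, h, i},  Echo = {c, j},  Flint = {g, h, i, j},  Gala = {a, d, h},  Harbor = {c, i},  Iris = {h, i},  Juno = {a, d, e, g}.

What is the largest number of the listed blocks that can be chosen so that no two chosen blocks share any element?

Comet, Gala, Harbor are pairwise disjoint (Comet={f,g,k}; Gala={a,d,h}; Harbor={c,i}).
Every remaining block overlaps one of these, and no 4 of the listed blocks are pairwise disjoint, so 3 is the maximum.

3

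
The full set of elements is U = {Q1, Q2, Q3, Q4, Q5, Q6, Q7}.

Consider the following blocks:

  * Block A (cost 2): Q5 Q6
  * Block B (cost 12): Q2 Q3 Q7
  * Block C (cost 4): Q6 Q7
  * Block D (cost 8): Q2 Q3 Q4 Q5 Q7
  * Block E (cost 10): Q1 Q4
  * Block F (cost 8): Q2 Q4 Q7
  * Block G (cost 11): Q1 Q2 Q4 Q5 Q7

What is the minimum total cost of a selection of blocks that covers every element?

20

A, D, E together cover every element (A ∪ D ∪ E = {Q1, Q2, Q3, Q4, Q5, Q6, Q7}); total cost 2 + 8 + 10 = 20.
No covering selection has total cost below 20.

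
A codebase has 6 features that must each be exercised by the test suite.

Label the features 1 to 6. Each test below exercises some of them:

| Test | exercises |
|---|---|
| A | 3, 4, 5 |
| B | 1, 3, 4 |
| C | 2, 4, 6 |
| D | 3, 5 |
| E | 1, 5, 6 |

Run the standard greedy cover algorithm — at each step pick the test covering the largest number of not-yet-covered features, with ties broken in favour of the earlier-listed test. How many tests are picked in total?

3

Greedy: pick A (covers 3 new) → pick C (covers 2 new) → pick B (covers 1 new). Total picks: 3.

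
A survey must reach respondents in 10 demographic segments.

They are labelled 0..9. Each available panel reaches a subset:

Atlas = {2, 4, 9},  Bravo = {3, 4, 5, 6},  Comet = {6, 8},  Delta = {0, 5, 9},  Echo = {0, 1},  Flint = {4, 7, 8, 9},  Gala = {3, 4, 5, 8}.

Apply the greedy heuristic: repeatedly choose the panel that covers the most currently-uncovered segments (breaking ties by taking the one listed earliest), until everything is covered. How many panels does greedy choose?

Greedy: pick Bravo (covers 4 new) → pick Flint (covers 3 new) → pick Echo (covers 2 new) → pick Atlas (covers 1 new). Total picks: 4.

4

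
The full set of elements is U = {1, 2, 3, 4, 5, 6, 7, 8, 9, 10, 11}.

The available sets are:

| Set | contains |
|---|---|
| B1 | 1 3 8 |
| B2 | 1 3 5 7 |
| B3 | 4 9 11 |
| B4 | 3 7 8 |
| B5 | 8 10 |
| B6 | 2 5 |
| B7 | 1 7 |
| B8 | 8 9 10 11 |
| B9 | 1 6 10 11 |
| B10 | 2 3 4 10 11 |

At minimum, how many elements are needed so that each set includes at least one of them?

Take H = {1, 4, 5, 8}. Each listed set contains at least one of these, so H is a hitting set of size 4.
The sets B3, B5, B6, B7 are pairwise disjoint, so any hitting set needs a separate element for each — at least 4. Hence 4 is optimal.

4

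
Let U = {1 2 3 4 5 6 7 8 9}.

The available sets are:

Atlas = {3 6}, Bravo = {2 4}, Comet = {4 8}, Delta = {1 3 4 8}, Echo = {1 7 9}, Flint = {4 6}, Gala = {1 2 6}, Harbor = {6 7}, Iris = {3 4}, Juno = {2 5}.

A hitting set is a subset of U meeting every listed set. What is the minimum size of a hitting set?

4

H = {4, 5, 6, 7} meets every set (each contains at least one member of H), and |H| = 4.
The sets Atlas, Comet, Echo, Juno are pairwise disjoint, so any hitting set needs a separate element for each — at least 4. Hence 4 is optimal.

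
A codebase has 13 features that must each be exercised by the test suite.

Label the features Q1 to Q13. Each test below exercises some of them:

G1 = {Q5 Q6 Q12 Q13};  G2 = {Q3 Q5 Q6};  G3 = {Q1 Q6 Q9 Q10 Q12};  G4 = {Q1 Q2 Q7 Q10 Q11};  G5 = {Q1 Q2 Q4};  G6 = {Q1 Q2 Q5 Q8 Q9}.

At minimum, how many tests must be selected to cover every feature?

Take {G1, G2, G4, G5, G6}. Their union is {Q1, Q2, Q3, Q4, Q5, Q6, Q7, Q8, Q9, Q10, Q11, Q12, Q13}, which is all 13 features.
No 4 of the 6 tests cover everything (all 15 combinations miss at least one feature), so 5 is optimal.

5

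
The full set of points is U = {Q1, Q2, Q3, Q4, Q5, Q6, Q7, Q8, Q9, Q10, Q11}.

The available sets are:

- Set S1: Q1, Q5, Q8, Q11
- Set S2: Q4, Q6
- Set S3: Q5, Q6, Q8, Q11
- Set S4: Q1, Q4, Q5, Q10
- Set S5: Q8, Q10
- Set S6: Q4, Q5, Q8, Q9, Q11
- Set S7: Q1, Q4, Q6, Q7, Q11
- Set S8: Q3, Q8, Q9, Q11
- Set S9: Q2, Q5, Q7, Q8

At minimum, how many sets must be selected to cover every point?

4

Take {S4, S7, S8, S9}. Their union is {Q1, Q2, Q3, Q4, Q5, Q6, Q7, Q8, Q9, Q10, Q11}, which is all 11 points.
No 3 of the 9 sets cover everything (all 84 combinations miss at least one point), so 4 is optimal.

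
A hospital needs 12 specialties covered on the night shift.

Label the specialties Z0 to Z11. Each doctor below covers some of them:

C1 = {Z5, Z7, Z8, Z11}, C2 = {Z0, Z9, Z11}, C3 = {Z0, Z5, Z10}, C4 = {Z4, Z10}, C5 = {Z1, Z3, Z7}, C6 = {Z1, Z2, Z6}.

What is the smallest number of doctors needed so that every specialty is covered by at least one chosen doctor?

C1 and C2 and C4 and C5 and C6 together: C1 ∪ C2 ∪ C4 ∪ C5 ∪ C6 = {Z0, Z1, Z2, Z3, Z4, Z5, Z6, Z7, Z8, Z9, Z10, Z11} — every specialty is covered.
No 4 of the 6 doctors cover everything (all 15 combinations miss at least one specialty), so 5 is optimal.

5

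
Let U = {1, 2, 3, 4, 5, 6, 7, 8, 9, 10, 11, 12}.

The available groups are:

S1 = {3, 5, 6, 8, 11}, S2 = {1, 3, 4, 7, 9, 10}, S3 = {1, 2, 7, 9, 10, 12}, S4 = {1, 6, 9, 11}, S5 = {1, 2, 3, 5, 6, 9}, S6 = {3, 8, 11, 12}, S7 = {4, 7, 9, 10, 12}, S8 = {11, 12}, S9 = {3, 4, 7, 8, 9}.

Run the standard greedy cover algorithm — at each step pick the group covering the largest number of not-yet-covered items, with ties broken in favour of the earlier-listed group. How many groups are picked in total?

Greedy: pick S2 (covers 6 new) → pick S1 (covers 4 new) → pick S3 (covers 2 new). Total picks: 3.

3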